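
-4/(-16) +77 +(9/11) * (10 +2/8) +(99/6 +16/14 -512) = -62943/154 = -408.72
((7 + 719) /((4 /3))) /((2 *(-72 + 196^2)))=1089 /153376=0.01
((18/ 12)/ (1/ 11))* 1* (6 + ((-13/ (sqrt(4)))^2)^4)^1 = 26919164481/ 512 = 52576493.13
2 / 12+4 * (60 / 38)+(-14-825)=-94907 / 114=-832.52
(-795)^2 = 632025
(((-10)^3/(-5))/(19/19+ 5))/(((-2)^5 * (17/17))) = -25/24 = -1.04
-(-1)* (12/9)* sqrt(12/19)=8* sqrt(57)/57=1.06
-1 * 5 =-5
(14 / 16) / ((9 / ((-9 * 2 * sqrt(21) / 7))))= -1.15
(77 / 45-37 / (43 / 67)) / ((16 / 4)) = -27061 / 1935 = -13.99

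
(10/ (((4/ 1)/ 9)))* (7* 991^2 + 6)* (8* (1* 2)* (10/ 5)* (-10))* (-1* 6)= 296981553600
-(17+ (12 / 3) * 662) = -2665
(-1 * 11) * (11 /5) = -121 /5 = -24.20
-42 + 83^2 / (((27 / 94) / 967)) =626195188 / 27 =23192414.37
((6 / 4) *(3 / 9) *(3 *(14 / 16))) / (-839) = -21 / 13424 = -0.00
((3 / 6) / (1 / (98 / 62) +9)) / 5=49 / 4720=0.01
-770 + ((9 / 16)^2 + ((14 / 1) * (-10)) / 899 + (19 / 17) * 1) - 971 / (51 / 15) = -4124932701 / 3912448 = -1054.31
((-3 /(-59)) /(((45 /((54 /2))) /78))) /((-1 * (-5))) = 702 /1475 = 0.48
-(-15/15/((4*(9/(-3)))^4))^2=-0.00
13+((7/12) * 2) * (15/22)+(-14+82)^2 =204063/44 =4637.80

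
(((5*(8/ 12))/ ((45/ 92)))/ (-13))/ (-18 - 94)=23/ 4914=0.00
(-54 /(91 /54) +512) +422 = 82078 /91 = 901.96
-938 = -938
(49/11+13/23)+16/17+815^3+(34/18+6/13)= 272413193319796/503217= 541343383.31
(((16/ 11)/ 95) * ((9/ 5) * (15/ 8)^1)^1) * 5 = 54/ 209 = 0.26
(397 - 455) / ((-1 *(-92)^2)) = 29 / 4232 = 0.01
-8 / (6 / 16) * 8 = -512 / 3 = -170.67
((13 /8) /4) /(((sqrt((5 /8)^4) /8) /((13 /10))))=1352 /125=10.82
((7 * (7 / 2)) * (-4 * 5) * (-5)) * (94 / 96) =57575 / 24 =2398.96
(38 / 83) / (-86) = -19 / 3569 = -0.01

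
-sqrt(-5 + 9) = -2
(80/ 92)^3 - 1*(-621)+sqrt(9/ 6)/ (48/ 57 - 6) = 7563707/ 12167 - 19*sqrt(6)/ 196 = 621.42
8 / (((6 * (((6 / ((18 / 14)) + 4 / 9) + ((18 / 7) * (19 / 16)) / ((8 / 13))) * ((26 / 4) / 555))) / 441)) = 526321152 / 105599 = 4984.15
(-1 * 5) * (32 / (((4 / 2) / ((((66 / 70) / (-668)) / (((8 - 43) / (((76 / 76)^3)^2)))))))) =-132 / 40915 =-0.00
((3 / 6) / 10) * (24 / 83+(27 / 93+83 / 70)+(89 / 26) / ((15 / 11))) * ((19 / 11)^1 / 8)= 356630 / 7726719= 0.05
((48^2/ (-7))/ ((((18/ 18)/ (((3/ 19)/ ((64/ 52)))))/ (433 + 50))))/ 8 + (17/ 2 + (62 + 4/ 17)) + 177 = -2301.63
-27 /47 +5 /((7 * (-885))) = -33500 /58233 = -0.58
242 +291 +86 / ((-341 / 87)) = 174271 / 341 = 511.06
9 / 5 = 1.80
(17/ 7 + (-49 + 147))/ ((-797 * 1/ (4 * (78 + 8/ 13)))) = -410552/ 10361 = -39.62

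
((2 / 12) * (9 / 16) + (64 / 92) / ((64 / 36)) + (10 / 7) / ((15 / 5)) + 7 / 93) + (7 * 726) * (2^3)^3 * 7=8726929937399 / 479136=18213889.04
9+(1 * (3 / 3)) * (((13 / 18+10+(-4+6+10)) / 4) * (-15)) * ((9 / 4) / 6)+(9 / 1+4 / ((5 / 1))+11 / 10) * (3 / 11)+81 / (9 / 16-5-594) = -135596249 / 6740800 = -20.12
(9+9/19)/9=20/19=1.05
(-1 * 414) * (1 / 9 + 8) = -3358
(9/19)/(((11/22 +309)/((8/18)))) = 8/11761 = 0.00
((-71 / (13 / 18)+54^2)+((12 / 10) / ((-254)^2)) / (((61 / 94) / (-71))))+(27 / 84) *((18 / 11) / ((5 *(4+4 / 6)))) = 388504556900463 / 137879401660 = 2817.71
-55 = -55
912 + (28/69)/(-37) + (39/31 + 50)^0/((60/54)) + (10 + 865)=45644807/25530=1787.89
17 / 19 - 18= -325 / 19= -17.11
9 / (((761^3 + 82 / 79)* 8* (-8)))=-0.00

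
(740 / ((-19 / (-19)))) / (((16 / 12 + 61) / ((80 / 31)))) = 30.64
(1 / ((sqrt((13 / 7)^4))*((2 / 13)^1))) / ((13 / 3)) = 147 / 338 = 0.43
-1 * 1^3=-1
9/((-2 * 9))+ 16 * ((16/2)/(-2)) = -129/2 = -64.50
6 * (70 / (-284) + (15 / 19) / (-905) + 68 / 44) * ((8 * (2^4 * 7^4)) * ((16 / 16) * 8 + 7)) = 96435538819200 / 2685859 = 35904914.90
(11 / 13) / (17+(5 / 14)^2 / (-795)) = 342804 / 6887179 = 0.05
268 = 268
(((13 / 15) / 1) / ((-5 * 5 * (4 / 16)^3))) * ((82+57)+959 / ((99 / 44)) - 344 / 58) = -1240.88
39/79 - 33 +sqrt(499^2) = 36853/79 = 466.49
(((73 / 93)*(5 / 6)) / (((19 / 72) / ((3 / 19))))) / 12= 365 / 11191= 0.03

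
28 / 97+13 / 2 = 1317 / 194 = 6.79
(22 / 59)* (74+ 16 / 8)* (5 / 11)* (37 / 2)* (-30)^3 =-379620000 / 59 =-6434237.29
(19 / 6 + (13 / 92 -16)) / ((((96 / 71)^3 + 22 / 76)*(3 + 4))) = -23821482427 / 36280051374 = -0.66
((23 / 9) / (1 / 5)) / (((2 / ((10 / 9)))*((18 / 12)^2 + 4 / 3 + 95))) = 2300 / 31941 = 0.07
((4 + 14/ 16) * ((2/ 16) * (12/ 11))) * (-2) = -1.33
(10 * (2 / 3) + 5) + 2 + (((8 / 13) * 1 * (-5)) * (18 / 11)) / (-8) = 6133 / 429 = 14.30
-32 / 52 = -8 / 13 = -0.62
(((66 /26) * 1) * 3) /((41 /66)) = 6534 /533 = 12.26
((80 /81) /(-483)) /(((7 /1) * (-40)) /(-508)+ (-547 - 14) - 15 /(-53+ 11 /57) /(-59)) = 0.00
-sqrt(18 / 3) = -sqrt(6) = -2.45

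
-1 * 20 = -20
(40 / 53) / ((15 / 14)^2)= 1568 / 2385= 0.66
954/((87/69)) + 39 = 23073/29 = 795.62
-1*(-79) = 79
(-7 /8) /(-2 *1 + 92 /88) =11 /12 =0.92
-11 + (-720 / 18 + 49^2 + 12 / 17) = 39962 / 17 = 2350.71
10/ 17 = 0.59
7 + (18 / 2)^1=16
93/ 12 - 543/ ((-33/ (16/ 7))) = 13971/ 308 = 45.36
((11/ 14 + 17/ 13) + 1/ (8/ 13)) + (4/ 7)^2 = 20613/ 5096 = 4.04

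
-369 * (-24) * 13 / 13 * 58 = 513648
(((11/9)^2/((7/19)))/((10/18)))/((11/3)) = 1.99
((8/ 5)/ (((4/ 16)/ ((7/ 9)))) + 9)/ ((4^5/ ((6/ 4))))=629/ 30720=0.02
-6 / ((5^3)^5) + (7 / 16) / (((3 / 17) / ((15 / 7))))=2593994140529 / 488281250000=5.31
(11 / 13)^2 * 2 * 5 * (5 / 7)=6050 / 1183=5.11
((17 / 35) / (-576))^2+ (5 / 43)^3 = 50826177523 / 32313680179200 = 0.00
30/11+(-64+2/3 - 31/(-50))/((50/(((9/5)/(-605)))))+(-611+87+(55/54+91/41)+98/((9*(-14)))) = -4343304665603/8371687500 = -518.81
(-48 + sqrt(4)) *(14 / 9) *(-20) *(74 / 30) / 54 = 47656 / 729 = 65.37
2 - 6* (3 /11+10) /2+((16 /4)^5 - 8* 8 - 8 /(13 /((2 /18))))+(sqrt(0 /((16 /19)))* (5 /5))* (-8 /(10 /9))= 1198343 /1287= 931.11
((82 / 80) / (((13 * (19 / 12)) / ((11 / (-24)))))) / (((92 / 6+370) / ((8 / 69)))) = -451 / 65672360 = -0.00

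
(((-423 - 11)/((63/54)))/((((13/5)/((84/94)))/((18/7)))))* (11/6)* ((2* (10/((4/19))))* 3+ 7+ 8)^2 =-33145200000/611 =-54247463.18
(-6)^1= -6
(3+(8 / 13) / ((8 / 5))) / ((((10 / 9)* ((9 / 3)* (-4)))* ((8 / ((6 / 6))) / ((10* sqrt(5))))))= -33* sqrt(5) / 104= -0.71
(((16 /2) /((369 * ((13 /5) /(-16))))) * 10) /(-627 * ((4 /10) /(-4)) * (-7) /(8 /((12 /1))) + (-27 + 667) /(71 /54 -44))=59008000 /29780864919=0.00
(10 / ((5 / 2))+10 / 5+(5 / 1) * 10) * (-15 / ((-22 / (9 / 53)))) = 3780 / 583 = 6.48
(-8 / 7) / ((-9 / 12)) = 32 / 21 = 1.52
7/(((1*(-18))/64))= -224/9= -24.89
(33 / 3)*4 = 44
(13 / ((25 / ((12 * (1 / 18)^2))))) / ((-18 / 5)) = -13 / 2430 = -0.01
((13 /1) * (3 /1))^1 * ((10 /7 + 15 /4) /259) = 5655 /7252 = 0.78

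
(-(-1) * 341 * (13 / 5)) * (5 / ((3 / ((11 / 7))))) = 48763 / 21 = 2322.05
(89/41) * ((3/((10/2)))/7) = 267/1435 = 0.19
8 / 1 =8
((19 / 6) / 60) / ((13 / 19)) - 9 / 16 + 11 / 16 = 473 / 2340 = 0.20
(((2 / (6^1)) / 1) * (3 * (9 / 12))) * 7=21 / 4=5.25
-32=-32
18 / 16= 9 / 8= 1.12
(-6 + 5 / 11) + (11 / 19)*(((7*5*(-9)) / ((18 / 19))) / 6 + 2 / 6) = -93889 / 2508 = -37.44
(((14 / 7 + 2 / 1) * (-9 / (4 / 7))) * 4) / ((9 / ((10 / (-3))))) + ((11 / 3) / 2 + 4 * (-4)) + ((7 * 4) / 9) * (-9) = 307 / 6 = 51.17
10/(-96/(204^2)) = -4335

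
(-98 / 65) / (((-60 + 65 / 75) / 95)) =2.42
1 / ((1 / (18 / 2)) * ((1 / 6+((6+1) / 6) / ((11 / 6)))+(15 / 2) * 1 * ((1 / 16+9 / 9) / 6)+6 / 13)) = 247104 / 71185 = 3.47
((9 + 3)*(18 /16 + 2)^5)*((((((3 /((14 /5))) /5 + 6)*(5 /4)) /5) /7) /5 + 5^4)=2235332.92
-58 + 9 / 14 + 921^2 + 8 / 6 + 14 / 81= 961841959 / 1134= 848185.15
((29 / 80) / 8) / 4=29 / 2560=0.01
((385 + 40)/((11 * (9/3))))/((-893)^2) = 425/26315817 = 0.00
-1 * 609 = -609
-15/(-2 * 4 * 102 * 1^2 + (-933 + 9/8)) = 40/4661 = 0.01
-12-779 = -791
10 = 10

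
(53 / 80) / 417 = 0.00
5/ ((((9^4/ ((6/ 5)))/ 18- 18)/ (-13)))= -260/ 1143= -0.23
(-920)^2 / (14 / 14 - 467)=-423200 / 233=-1816.31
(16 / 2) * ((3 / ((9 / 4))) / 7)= 32 / 21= 1.52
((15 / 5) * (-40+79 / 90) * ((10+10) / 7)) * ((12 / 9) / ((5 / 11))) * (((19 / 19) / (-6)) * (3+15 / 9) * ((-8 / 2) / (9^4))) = -1239392 / 2657205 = -0.47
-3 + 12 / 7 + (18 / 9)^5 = 215 / 7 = 30.71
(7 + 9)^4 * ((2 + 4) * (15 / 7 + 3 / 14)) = 6488064 / 7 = 926866.29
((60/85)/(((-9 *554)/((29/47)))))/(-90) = 29/29878605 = 0.00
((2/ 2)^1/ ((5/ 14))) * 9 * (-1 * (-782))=98532/ 5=19706.40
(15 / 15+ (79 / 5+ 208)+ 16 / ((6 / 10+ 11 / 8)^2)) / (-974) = -3571442 / 15196835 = -0.24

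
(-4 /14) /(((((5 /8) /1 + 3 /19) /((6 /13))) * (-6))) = 304 /10829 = 0.03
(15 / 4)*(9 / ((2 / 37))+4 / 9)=15025 / 24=626.04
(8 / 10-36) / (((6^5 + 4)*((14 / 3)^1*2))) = -33 / 68075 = -0.00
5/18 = 0.28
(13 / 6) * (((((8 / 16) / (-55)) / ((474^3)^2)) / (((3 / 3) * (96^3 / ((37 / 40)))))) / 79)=-481 / 20927375519081739448850841600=-0.00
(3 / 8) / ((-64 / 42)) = -63 / 256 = -0.25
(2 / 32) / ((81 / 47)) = 47 / 1296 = 0.04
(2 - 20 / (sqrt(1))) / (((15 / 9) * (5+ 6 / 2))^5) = -2187 / 51200000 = -0.00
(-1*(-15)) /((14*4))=15 /56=0.27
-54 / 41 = -1.32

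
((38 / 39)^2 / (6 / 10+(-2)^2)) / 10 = 722 / 34983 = 0.02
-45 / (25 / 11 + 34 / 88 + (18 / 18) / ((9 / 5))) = -14.00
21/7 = 3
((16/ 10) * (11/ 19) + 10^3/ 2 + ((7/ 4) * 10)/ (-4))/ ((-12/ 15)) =-377379/ 608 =-620.69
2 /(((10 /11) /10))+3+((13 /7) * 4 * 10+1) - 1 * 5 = 667 /7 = 95.29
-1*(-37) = 37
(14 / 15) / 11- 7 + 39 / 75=-5276 / 825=-6.40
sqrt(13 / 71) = sqrt(923) / 71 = 0.43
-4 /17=-0.24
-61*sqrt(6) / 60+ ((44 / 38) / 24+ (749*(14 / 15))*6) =4781671 / 1140 - 61*sqrt(6) / 60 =4191.96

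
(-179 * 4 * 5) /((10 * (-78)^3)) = 179 /237276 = 0.00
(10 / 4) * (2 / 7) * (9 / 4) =45 / 28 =1.61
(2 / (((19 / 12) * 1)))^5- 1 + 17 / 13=3.52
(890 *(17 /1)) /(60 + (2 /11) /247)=20554105 /81511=252.16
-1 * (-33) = 33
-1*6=-6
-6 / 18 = -1 / 3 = -0.33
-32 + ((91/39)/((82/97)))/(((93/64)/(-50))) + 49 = -891937/11439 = -77.97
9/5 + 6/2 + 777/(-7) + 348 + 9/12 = 4851/20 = 242.55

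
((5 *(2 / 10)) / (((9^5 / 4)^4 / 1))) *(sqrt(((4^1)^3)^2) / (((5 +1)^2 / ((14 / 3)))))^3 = 2877292544 / 239299329230617529590083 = 0.00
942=942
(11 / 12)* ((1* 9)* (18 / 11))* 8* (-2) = -216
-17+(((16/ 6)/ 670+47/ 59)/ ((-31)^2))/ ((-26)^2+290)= -935766485419/ 55045090170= -17.00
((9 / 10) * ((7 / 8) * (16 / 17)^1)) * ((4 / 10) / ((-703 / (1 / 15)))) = -42 / 1493875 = -0.00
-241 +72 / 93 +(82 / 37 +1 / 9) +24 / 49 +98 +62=-39155402 / 505827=-77.41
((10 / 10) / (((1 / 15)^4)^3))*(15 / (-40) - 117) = -121831811279296875 / 8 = -15228976409912109.38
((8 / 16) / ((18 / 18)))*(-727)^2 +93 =528715 / 2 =264357.50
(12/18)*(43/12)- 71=-1235/18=-68.61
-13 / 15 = -0.87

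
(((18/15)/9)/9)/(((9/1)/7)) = 14/1215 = 0.01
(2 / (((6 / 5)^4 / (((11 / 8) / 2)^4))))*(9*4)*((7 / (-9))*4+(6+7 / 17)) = 4621065625 / 180486144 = 25.60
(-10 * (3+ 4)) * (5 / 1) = -350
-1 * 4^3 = -64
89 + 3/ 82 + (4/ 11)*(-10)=77031/ 902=85.40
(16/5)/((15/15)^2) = 16/5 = 3.20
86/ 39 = 2.21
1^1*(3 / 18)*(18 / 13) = 3 / 13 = 0.23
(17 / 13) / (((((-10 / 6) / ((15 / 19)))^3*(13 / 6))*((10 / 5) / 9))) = -334611 / 1159171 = -0.29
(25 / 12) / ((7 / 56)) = 50 / 3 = 16.67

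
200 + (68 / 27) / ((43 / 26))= 233968 / 1161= 201.52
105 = 105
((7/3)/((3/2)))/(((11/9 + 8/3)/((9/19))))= 18/95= 0.19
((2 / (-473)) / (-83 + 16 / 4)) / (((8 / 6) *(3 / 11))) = 1 / 6794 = 0.00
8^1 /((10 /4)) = 16 /5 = 3.20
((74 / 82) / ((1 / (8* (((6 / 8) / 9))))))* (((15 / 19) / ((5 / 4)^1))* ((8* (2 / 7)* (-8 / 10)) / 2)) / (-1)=9472 / 27265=0.35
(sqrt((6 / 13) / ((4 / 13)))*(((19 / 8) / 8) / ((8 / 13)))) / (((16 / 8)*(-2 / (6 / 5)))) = -741*sqrt(6) / 10240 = -0.18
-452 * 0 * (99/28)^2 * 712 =0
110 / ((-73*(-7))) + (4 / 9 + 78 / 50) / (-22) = 28549 / 229950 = 0.12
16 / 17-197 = -3333 / 17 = -196.06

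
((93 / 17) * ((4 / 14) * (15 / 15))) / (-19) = -186 / 2261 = -0.08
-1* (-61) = 61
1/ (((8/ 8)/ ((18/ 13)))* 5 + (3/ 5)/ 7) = 630/ 2329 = 0.27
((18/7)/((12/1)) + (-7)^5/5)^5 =-721029021134071827289336643/1680700000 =-429005188989154416.19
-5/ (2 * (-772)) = 5/ 1544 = 0.00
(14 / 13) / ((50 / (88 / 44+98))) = 2.15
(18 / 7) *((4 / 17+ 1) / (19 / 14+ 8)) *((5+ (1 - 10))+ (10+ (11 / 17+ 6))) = 162540 / 37859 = 4.29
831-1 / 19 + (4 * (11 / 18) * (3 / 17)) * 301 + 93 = 1021123 / 969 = 1053.79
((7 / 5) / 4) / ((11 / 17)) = 119 / 220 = 0.54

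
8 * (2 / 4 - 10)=-76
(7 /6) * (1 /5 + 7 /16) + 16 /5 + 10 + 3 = 16.94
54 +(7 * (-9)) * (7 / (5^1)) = -34.20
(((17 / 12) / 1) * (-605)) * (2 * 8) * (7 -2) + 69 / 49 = -10079093 / 147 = -68565.26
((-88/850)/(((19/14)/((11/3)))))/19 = -0.01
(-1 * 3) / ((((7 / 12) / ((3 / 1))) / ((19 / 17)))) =-2052 / 119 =-17.24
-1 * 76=-76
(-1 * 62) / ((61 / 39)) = -2418 / 61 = -39.64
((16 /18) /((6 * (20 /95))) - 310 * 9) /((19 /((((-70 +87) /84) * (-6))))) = 1280287 /7182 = 178.26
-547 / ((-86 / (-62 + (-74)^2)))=1480729 / 43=34435.56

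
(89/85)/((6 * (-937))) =-89/477870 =-0.00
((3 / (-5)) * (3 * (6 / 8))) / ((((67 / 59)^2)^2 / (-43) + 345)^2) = -7330215936520517283 / 646135817724109713411920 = -0.00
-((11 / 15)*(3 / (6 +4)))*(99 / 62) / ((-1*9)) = 121 / 3100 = 0.04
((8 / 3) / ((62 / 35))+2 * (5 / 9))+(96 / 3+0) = 9658 / 279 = 34.62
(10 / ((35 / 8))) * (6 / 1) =96 / 7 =13.71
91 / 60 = 1.52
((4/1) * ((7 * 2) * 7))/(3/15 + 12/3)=93.33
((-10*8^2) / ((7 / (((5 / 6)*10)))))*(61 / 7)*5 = -4880000 / 147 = -33197.28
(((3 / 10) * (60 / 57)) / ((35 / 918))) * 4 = 22032 / 665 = 33.13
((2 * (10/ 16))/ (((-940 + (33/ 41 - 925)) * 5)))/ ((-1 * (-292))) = -0.00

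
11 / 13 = 0.85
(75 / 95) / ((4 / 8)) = 30 / 19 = 1.58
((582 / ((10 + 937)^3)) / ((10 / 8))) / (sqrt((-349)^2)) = 2328 / 1481990324635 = 0.00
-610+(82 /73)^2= -608.74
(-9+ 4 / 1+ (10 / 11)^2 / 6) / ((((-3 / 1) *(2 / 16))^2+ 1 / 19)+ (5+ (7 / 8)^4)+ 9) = -27471872 / 83504157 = -0.33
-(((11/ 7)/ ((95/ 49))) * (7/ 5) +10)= -5289/ 475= -11.13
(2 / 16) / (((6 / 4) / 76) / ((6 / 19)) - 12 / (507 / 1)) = 338 / 105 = 3.22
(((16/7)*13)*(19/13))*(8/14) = 1216/49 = 24.82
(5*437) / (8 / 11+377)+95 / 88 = 501961 / 73128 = 6.86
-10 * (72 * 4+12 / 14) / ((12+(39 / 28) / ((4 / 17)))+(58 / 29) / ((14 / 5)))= -323520 / 2087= -155.02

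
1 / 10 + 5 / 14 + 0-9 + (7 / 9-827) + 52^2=588809 / 315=1869.23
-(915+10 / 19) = -17395 / 19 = -915.53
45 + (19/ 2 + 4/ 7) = 771/ 14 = 55.07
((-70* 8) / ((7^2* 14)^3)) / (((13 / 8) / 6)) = -480 / 74942413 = -0.00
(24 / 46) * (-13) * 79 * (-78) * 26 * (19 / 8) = 59358546 / 23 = 2580806.35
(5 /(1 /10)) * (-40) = -2000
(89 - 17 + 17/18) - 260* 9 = -40807/18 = -2267.06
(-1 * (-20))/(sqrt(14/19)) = 10 * sqrt(266)/7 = 23.30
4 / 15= 0.27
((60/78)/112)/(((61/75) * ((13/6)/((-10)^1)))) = -5625/144326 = -0.04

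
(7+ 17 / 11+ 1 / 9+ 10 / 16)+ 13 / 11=10.46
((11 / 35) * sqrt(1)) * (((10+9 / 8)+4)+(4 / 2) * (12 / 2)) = 341 / 40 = 8.52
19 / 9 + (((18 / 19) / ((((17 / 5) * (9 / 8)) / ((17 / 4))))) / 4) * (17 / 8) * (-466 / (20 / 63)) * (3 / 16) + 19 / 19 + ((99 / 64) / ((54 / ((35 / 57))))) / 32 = -150.80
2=2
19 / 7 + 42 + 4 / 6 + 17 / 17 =974 / 21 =46.38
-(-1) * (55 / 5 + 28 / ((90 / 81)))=36.20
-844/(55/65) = -10972/11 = -997.45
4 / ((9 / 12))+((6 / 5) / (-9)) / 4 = 53 / 10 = 5.30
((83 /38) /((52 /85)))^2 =49773025 /3904576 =12.75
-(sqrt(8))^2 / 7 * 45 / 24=-15 / 7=-2.14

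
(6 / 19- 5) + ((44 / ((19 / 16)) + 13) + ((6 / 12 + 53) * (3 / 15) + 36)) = 92.07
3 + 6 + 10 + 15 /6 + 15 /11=503 /22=22.86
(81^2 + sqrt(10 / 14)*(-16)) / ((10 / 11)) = 72171 / 10- 88*sqrt(35) / 35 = 7202.23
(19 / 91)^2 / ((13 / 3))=1083 / 107653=0.01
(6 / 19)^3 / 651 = 72 / 1488403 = 0.00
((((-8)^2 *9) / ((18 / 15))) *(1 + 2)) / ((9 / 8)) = 1280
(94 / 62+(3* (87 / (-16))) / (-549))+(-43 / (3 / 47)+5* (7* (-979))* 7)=-21832165703 / 90768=-240527.12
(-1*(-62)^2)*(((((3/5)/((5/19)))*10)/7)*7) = -438216/5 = -87643.20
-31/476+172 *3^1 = 245585/476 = 515.93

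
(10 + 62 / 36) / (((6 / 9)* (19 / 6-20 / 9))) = 633 / 34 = 18.62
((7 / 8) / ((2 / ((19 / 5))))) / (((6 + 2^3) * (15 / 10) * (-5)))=-19 / 1200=-0.02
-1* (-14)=14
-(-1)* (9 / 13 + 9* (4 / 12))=48 / 13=3.69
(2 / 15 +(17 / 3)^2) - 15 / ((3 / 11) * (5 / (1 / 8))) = 11113 / 360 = 30.87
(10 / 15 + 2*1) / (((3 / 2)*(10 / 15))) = 8 / 3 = 2.67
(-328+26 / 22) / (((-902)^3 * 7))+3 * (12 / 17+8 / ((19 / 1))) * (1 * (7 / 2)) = 215973776730737 / 18252100865768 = 11.83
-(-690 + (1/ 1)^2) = 689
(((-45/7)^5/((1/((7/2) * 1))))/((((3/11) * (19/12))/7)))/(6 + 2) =-2029809375/26068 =-77865.94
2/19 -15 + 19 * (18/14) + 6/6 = 1401/133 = 10.53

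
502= 502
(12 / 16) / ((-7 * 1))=-3 / 28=-0.11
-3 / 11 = -0.27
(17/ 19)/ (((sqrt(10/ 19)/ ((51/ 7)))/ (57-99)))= -2601 * sqrt(190)/ 95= -377.39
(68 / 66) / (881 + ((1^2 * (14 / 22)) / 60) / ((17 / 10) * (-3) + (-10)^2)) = 64532 / 55180561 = 0.00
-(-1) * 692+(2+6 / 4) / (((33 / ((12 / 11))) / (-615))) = 75122 / 121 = 620.84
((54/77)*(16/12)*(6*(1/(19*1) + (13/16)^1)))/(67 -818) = -7101/1098713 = -0.01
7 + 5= 12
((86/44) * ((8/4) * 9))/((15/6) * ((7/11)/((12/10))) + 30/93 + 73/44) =71982/6767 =10.64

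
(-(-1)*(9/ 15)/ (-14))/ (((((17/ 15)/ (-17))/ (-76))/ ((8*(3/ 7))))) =-8208/ 49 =-167.51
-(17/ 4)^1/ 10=-17/ 40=-0.42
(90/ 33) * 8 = 240/ 11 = 21.82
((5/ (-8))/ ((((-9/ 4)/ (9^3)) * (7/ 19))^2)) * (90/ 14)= -1065834450/ 343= -3107389.07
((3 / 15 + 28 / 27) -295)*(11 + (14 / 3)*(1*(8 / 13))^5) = -504109534018 / 150373665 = -3352.38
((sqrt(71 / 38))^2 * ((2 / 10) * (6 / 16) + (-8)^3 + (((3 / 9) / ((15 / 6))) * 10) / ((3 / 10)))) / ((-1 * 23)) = 12971203 / 314640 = 41.23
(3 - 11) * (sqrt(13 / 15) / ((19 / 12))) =-32 * sqrt(195) / 95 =-4.70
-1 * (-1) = 1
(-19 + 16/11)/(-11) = 193/121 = 1.60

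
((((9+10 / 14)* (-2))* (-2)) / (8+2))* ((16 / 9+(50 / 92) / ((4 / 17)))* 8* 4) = 526048 / 1035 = 508.26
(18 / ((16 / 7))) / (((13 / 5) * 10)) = 0.30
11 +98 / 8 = 93 / 4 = 23.25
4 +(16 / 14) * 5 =68 / 7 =9.71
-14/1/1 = -14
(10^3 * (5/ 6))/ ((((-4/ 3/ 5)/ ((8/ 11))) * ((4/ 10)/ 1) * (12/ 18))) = -93750/ 11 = -8522.73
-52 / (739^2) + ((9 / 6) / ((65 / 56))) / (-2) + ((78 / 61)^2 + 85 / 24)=14362023468917 / 3170101335960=4.53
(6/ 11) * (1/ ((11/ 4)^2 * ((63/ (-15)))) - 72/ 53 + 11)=2588422/ 493801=5.24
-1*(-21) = 21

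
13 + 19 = 32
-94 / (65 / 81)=-117.14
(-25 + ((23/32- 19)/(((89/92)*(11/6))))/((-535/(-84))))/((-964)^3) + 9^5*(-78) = -216109931369316886973/46921034154016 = -4605822.00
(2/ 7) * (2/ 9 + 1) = 22/ 63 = 0.35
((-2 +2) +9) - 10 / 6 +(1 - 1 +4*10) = 142 / 3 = 47.33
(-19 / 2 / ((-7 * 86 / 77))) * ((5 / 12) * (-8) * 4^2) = -8360 / 129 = -64.81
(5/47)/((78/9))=15/1222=0.01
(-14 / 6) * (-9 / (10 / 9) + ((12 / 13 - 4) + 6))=4711 / 390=12.08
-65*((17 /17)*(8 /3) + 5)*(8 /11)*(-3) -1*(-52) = 12532 /11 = 1139.27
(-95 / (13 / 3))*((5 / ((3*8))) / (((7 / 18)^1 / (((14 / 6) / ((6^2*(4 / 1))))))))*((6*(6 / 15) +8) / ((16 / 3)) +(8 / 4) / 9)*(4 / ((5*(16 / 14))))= -52003 / 179712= -0.29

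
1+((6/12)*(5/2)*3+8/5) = 127/20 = 6.35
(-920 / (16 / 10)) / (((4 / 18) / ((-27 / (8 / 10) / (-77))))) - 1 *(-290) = -519985 / 616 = -844.13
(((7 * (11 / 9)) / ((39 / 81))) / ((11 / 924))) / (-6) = -3234 / 13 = -248.77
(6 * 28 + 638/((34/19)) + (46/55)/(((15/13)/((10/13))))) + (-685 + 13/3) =-145467/935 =-155.58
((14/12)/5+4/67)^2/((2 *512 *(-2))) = -0.00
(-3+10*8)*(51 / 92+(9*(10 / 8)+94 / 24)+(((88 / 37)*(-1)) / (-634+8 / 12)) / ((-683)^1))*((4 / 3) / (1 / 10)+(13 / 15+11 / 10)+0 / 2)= 204534435683193 / 11043427000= 18520.92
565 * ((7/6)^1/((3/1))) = 3955/18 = 219.72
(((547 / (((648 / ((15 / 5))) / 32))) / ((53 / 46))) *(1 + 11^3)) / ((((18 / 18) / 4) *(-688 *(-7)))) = 3723976 / 47859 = 77.81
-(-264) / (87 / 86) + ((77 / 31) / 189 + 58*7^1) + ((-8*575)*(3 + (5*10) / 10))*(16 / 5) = -2842198907 / 24273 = -117093.02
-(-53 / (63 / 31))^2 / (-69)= 2699449 / 273861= 9.86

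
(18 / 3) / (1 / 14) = 84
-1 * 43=-43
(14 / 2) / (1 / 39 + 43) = 273 / 1678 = 0.16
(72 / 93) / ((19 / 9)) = 216 / 589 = 0.37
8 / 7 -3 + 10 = 57 / 7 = 8.14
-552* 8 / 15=-1472 / 5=-294.40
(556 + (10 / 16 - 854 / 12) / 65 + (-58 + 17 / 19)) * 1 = 14755073 / 29640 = 497.81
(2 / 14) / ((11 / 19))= 19 / 77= 0.25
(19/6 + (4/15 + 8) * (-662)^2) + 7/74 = 2010665282/555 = 3622820.33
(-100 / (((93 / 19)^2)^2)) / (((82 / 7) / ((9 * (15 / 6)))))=-114030875 / 340779249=-0.33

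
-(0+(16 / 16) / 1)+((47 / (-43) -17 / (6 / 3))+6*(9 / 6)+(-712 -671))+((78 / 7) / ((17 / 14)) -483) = -2717005 / 1462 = -1858.42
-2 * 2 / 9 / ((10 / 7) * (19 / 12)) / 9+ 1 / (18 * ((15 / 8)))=4 / 513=0.01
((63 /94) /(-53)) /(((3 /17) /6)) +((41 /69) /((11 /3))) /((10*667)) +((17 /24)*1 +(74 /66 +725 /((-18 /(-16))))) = 97735031505751 /151329146760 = 645.84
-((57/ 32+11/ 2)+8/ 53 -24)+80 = 163779/ 1696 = 96.57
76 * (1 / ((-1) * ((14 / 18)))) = -684 / 7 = -97.71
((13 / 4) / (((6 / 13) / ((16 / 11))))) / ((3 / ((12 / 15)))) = 1352 / 495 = 2.73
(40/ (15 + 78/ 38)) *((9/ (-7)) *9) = -190/ 7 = -27.14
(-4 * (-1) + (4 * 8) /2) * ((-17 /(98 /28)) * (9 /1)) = -874.29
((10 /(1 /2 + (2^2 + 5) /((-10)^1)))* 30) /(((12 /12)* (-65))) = 11.54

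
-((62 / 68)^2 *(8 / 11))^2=-3694084 / 10106041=-0.37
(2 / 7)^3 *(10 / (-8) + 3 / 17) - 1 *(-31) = 180615 / 5831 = 30.97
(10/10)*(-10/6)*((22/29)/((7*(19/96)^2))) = -337920/73283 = -4.61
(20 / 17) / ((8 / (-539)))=-2695 / 34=-79.26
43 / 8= 5.38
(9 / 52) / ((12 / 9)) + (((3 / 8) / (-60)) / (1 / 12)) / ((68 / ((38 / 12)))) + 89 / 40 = 33257 / 14144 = 2.35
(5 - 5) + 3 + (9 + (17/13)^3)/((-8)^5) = 107974601/35995648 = 3.00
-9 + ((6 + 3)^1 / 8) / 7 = -495 / 56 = -8.84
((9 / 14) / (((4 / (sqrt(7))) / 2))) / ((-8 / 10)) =-45 * sqrt(7) / 112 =-1.06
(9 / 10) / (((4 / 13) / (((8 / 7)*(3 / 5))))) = 351 / 175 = 2.01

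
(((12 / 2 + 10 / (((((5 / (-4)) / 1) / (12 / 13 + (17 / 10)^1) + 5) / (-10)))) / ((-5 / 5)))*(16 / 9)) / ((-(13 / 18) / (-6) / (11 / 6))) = 3498176 / 8021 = 436.13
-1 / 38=-0.03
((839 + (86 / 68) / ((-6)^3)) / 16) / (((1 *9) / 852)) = 437471683 / 88128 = 4964.05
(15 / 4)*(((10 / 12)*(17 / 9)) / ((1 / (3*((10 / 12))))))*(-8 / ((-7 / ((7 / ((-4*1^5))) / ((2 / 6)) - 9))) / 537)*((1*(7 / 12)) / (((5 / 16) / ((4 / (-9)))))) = 16150 / 43497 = 0.37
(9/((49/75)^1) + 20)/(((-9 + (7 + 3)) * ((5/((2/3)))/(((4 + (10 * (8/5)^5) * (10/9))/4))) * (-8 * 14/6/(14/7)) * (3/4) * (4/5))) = -11218583/463050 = -24.23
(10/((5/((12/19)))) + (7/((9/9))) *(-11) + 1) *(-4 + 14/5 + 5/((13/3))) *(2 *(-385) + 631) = -118428/247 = -479.47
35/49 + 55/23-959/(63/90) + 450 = -916.89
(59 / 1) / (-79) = -59 / 79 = -0.75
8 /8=1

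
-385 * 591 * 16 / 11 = -330960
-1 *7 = -7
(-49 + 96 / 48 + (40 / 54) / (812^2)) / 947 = -209176879 / 4214691684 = -0.05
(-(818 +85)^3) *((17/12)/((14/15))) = -8940959685/8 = -1117619960.62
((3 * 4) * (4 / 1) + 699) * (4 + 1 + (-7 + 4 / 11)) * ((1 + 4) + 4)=-121014 / 11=-11001.27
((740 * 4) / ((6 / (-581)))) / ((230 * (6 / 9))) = -42994 / 23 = -1869.30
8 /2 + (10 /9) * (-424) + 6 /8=-16789 /36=-466.36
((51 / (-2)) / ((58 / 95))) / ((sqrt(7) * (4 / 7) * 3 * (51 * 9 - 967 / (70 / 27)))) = -0.11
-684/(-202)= 342/101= 3.39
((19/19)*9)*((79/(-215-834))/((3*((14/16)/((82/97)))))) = -155472/712271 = -0.22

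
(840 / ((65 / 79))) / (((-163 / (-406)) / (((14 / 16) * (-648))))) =-3055240944 / 2119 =-1441831.50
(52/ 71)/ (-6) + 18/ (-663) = -7024/ 47073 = -0.15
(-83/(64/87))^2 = 52142841/4096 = 12730.19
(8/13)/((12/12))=8/13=0.62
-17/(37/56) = -952/37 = -25.73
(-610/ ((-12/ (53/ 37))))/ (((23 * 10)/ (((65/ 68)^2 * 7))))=95615975/ 47220288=2.02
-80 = -80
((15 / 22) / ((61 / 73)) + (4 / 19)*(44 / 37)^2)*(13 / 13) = 38874493 / 34906762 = 1.11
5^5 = 3125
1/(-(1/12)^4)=-20736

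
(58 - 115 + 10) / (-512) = 47 / 512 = 0.09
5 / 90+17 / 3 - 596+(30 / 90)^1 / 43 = -456869 / 774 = -590.27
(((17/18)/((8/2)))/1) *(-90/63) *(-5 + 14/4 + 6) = -85/56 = -1.52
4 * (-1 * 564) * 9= -20304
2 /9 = 0.22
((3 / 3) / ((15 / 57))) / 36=19 / 180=0.11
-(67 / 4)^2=-4489 / 16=-280.56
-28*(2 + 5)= -196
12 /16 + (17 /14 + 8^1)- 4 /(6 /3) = 223 /28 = 7.96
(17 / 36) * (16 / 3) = 68 / 27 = 2.52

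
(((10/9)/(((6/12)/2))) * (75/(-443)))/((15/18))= -400/443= -0.90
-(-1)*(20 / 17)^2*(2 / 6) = 400 / 867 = 0.46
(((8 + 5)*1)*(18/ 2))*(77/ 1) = 9009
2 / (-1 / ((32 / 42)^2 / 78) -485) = -256 / 79279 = -0.00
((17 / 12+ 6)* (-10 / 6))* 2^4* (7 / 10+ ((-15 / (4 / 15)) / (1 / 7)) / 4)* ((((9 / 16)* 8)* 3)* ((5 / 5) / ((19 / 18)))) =18789057 / 76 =247224.43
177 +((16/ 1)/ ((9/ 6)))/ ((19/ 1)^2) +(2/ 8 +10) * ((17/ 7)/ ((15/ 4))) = 6961922/ 37905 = 183.67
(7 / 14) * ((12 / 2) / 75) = 0.04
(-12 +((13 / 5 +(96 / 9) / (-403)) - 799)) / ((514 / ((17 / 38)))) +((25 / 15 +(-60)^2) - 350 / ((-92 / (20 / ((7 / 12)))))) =1688850318657 / 452605270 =3731.40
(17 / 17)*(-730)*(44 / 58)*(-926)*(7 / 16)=13012615 / 58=224355.43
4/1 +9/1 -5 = 8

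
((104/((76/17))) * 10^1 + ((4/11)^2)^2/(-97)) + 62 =7950145982/26983363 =294.63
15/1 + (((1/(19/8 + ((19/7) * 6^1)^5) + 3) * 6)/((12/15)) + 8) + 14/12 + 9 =5144719034947/92420091555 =55.67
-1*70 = -70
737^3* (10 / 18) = 2001577765 / 9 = 222397529.44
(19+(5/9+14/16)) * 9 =1471/8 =183.88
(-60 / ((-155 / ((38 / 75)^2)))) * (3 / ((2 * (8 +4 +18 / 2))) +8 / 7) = 49096 / 406875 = 0.12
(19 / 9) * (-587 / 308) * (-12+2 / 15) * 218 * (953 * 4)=39676796.96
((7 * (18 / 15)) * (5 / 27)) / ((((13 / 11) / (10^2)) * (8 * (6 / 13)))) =1925 / 54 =35.65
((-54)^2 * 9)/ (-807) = -8748/ 269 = -32.52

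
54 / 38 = 27 / 19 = 1.42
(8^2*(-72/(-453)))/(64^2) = 3/1208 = 0.00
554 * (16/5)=8864/5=1772.80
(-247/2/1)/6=-247/12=-20.58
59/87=0.68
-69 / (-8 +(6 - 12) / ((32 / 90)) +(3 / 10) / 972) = 2.77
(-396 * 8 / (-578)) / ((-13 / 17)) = -1584 / 221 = -7.17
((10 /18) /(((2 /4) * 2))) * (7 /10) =7 /18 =0.39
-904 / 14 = -452 / 7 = -64.57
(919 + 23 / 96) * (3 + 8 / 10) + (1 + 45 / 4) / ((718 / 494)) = 603385147 / 172320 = 3501.54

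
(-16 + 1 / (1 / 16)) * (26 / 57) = 0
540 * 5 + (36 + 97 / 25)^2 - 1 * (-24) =2696509 / 625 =4314.41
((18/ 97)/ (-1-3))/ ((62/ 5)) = -45/ 12028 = -0.00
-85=-85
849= 849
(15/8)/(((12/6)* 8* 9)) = 5/384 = 0.01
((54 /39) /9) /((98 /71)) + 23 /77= 2874 /7007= 0.41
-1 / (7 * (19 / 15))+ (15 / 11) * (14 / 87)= 4525 / 42427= 0.11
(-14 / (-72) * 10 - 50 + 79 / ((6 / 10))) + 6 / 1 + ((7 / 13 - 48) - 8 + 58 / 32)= 67321 / 1872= 35.96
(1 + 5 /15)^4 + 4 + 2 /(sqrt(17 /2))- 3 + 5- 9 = 13 /81 + 2 *sqrt(34) /17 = 0.85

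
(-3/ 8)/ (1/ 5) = -1.88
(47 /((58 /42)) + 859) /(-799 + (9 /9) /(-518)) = -13415164 /12002607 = -1.12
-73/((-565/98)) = 7154/565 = 12.66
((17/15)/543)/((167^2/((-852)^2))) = 0.05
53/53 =1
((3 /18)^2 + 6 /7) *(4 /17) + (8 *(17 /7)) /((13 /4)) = 86131 /13923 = 6.19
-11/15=-0.73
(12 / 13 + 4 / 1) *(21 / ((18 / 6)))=448 / 13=34.46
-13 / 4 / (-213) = 13 / 852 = 0.02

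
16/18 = 8/9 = 0.89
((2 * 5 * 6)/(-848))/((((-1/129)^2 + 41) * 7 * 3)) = -83205/1012506488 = -0.00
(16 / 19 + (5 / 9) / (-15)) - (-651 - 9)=338993 / 513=660.81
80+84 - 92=72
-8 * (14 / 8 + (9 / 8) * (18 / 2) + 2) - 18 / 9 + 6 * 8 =-65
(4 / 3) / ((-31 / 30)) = -40 / 31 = -1.29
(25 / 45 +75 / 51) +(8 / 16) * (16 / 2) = 922 / 153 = 6.03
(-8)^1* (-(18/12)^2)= 18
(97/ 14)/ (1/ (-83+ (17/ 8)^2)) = -487231/ 896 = -543.78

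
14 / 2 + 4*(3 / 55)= 397 / 55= 7.22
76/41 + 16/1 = 732/41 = 17.85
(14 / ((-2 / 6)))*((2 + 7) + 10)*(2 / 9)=-532 / 3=-177.33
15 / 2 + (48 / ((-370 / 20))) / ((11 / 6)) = 6.08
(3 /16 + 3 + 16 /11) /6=817 /1056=0.77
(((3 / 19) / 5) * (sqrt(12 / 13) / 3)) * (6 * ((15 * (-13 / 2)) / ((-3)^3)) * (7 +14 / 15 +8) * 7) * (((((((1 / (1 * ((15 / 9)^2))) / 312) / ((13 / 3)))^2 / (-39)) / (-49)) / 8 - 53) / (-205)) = 6.32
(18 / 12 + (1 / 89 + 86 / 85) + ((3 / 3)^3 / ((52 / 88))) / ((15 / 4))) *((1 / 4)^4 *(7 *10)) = 0.81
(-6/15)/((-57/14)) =28/285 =0.10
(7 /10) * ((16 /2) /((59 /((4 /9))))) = 112 /2655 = 0.04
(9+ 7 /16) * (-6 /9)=-151 /24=-6.29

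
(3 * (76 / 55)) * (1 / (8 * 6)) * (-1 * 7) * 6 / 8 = -399 / 880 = -0.45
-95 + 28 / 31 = -2917 / 31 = -94.10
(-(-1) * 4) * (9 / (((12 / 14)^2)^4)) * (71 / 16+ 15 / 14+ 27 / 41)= 23323561303 / 30606336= 762.05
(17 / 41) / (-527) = -1 / 1271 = -0.00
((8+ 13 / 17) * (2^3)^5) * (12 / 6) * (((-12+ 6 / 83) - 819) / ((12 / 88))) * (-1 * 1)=4938658086912 / 1411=3500112038.92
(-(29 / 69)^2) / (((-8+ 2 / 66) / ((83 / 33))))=69803 / 1252143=0.06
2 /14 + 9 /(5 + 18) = 86 /161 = 0.53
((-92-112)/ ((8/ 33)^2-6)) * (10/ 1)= 222156/ 647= 343.36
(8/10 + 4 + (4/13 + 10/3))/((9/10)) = 3292/351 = 9.38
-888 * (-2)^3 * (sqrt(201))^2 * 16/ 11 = 22846464/ 11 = 2076951.27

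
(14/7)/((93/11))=22/93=0.24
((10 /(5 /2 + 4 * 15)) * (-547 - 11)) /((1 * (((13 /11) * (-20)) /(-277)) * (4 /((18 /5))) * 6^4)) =-0.73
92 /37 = 2.49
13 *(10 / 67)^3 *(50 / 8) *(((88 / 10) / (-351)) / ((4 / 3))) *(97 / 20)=-133375 / 5413734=-0.02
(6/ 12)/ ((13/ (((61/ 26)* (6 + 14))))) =305/ 169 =1.80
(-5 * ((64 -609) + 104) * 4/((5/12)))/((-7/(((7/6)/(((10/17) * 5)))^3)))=-11796113/62500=-188.74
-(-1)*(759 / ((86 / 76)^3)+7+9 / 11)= 531.64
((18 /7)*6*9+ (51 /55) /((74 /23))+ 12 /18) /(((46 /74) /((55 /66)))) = 187.43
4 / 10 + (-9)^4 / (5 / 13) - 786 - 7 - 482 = 15784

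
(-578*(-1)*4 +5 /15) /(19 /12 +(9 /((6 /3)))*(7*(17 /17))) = 27748 /397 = 69.89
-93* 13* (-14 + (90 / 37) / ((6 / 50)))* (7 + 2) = -2524392 / 37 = -68226.81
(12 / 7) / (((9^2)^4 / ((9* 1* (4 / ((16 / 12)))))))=4 / 3720087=0.00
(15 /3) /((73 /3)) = 15 /73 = 0.21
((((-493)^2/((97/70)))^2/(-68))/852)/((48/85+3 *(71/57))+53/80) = -27498396034665500/257070091707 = -106968.48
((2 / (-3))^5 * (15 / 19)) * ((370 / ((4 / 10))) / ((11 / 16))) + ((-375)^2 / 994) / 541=-1271020831375 / 9103637466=-139.62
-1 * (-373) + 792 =1165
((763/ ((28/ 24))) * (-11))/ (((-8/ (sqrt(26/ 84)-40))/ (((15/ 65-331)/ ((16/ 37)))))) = 715353375/ 26-47690225 * sqrt(546)/ 2912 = 27130912.62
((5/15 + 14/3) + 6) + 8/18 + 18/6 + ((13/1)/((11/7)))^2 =82.88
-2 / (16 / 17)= -17 / 8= -2.12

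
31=31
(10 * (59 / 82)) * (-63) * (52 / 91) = -10620 / 41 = -259.02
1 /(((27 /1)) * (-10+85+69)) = 1 /3888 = 0.00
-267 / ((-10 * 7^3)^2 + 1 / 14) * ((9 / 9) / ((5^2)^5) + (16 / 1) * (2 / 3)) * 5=-389375003738 / 321696486328125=-0.00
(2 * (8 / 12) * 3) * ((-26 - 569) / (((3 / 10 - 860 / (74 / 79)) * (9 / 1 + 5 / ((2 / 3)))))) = 1761200 / 11206437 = 0.16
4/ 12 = 1/ 3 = 0.33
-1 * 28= -28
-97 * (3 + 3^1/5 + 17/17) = -2231/5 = -446.20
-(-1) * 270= 270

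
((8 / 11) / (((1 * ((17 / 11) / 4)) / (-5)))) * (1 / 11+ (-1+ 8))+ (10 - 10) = -12480 / 187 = -66.74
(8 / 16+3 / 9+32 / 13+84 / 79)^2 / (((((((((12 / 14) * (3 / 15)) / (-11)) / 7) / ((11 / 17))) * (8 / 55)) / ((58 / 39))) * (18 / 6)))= -18813.65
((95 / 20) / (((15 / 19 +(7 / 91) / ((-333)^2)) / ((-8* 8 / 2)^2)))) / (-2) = -33305732928 / 10811687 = -3080.53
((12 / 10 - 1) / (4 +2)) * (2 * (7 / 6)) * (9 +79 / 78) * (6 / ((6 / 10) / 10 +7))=27335 / 41301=0.66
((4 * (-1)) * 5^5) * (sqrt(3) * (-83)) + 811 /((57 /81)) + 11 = 22106 /19 + 1037500 * sqrt(3) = 1798166.19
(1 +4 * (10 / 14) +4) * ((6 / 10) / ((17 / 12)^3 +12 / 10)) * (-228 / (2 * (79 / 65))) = -2112739200 / 19317949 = -109.37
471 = 471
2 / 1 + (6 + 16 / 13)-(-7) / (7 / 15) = 315 / 13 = 24.23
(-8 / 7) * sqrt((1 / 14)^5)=-sqrt(14) / 2401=-0.00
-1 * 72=-72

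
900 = 900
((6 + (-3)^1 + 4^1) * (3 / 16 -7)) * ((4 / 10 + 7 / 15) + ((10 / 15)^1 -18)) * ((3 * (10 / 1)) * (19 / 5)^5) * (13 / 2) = 6066425217307 / 50000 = 121328504.35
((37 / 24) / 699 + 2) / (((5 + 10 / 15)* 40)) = 33589 / 3802560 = 0.01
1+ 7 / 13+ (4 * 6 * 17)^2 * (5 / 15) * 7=5049428 / 13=388417.54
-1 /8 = -0.12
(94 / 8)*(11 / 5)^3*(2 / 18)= 62557 / 4500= 13.90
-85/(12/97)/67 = -8245/804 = -10.25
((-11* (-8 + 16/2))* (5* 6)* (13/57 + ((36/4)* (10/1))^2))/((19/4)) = 0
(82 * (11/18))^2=2511.12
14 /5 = 2.80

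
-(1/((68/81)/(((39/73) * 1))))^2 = -9979281/24641296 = -0.40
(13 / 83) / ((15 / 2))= 26 / 1245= 0.02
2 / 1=2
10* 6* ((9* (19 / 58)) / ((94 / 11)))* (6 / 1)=124.20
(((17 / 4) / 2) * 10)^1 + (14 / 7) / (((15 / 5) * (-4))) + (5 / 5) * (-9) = 145 / 12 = 12.08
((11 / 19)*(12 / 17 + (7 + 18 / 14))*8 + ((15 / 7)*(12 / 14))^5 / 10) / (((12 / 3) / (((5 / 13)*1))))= 4988029881400 / 1186113570551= 4.21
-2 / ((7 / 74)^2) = -10952 / 49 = -223.51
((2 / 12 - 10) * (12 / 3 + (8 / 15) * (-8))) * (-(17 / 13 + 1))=-236 / 39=-6.05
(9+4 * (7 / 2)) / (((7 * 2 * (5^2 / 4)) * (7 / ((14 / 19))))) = 92 / 3325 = 0.03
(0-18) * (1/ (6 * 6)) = -1/ 2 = -0.50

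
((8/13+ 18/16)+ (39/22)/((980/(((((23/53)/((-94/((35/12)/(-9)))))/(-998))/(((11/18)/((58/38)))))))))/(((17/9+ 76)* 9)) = 28965420963253/11666823525541184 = 0.00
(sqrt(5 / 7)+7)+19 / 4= sqrt(35) / 7+47 / 4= 12.60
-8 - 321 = -329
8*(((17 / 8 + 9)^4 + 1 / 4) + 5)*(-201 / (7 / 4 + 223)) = -12615512745 / 115072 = -109631.47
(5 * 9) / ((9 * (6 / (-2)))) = -5 / 3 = -1.67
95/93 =1.02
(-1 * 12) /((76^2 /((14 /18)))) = -7 /4332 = -0.00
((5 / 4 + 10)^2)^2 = 4100625 / 256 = 16018.07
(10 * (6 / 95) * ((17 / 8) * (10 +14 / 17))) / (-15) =-92 / 95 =-0.97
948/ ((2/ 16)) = 7584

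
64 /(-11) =-64 /11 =-5.82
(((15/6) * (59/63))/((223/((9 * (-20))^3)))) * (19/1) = -1816020000/1561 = -1163369.63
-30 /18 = -5 /3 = -1.67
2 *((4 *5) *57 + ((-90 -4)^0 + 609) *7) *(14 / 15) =30296 / 3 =10098.67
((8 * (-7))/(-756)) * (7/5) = 14/135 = 0.10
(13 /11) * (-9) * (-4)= 468 /11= 42.55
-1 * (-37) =37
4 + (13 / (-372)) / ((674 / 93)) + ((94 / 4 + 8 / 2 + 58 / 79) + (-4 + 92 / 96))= 4662383 / 159738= 29.19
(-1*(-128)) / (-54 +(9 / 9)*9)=-128 / 45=-2.84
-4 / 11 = -0.36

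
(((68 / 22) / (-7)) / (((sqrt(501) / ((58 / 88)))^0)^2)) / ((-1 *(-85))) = -2 / 385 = -0.01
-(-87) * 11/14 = 957/14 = 68.36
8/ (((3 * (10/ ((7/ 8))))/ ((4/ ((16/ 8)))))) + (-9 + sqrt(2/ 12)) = -8.13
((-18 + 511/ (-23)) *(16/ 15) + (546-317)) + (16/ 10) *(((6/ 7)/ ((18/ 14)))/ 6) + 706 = 923509/ 1035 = 892.28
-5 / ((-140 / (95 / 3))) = 95 / 84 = 1.13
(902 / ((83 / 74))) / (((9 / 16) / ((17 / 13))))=18155456 / 9711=1869.58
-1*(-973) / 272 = 973 / 272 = 3.58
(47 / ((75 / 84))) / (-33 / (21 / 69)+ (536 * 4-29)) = 4606 / 175575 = 0.03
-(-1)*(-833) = -833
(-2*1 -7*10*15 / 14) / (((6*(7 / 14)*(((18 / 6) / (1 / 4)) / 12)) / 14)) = -1078 / 3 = -359.33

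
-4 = -4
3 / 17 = 0.18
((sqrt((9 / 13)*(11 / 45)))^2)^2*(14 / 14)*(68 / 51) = 484 / 12675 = 0.04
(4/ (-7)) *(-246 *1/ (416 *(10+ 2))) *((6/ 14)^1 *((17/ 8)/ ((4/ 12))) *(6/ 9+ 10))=2091/ 2548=0.82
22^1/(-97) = -22/97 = -0.23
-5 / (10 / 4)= -2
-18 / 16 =-9 / 8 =-1.12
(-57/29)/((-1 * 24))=19/232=0.08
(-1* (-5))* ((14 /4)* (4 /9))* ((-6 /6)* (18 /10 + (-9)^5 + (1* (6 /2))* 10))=1377068 /3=459022.67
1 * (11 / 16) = 11 / 16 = 0.69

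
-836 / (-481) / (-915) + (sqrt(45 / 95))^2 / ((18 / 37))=16252487 / 16724370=0.97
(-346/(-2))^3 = 5177717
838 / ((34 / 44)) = 18436 / 17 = 1084.47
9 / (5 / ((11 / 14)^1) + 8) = 99 / 158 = 0.63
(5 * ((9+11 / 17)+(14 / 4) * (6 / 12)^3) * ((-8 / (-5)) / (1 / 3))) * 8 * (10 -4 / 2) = 263328 / 17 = 15489.88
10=10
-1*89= -89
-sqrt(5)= -2.24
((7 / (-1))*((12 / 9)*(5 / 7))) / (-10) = 2 / 3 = 0.67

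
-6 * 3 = -18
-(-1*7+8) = -1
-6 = -6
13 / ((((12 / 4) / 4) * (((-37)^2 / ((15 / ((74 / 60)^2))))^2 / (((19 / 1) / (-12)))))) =-0.00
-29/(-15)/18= 0.11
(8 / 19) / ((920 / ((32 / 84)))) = 8 / 45885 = 0.00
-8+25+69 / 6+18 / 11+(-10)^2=2863 / 22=130.14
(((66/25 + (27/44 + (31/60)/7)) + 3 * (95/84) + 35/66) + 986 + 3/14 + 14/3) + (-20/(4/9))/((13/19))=93329469/100100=932.36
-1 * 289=-289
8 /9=0.89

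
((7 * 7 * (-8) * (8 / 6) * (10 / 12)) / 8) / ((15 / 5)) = -490 / 27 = -18.15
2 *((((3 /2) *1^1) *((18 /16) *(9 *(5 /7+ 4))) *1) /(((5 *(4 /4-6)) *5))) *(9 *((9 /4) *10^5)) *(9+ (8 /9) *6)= -33250210.71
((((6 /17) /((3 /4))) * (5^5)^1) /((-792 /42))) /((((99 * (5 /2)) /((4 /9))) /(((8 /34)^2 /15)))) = -224000 /433370817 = -0.00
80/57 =1.40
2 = 2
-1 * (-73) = 73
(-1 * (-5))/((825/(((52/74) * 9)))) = 78/2035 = 0.04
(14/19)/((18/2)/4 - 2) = 56/19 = 2.95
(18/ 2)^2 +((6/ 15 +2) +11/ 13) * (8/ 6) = 16639/ 195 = 85.33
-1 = -1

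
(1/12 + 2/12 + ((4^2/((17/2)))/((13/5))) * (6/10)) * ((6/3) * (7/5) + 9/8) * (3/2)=56991/14144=4.03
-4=-4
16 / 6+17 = 19.67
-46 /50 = -23 /25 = -0.92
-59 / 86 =-0.69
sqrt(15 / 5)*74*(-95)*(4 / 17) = -28120*sqrt(3) / 17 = -2865.02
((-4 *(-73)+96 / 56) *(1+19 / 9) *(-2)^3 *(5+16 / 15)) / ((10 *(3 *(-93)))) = 2993536 / 188325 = 15.90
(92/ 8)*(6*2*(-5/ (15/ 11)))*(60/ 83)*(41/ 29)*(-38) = 47300880/ 2407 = 19651.38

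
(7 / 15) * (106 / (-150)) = -371 / 1125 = -0.33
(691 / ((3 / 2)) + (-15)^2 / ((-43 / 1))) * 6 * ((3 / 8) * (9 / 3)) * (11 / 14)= 2415.43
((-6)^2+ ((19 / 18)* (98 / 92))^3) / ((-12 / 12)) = -21242842363 / 567663552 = -37.42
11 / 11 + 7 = 8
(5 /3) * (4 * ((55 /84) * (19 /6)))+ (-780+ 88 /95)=-27480161 /35910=-765.25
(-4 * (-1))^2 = 16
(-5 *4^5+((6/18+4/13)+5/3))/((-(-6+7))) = 66530/13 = 5117.69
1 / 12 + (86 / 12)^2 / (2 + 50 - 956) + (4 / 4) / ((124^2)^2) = 6375990001 / 240440539392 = 0.03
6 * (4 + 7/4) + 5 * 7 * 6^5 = 544389/2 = 272194.50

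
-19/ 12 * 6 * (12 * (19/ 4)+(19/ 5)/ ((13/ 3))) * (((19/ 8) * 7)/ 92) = -4753287/ 47840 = -99.36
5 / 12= 0.42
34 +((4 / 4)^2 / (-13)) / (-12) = 5305 / 156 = 34.01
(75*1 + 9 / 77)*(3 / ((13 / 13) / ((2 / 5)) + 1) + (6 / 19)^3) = 66.75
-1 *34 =-34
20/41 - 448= -18348/41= -447.51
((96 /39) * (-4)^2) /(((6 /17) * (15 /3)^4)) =4352 /24375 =0.18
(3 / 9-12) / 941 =-35 / 2823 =-0.01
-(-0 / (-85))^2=0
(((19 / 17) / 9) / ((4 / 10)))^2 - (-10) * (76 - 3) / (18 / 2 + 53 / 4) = 274220345 / 8333604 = 32.91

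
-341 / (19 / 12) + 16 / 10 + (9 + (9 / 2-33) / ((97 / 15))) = -3855107 / 18430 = -209.18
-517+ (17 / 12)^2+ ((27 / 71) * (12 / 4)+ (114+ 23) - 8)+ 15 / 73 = -287081857 / 746352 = -384.65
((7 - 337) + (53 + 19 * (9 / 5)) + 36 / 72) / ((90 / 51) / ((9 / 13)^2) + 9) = -1112157 / 58210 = -19.11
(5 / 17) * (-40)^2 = 8000 / 17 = 470.59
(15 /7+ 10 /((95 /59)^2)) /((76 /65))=985517 /192052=5.13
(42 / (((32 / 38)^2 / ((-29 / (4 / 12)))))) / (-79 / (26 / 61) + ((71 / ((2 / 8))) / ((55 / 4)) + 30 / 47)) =31.41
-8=-8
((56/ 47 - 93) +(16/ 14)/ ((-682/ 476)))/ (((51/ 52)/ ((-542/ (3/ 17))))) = 4647851624/ 16027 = 290001.35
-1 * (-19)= 19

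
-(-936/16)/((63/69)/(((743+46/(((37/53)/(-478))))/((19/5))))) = -5103360405/9842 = -518528.80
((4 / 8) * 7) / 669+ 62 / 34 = 41597 / 22746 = 1.83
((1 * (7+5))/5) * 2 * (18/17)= 432/85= 5.08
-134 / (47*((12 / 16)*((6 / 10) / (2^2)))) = -10720 / 423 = -25.34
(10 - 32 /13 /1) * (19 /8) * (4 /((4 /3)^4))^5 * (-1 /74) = -0.79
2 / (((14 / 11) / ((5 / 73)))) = 55 / 511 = 0.11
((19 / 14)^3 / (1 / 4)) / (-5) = -6859 / 3430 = -2.00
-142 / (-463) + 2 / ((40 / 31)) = 17193 / 9260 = 1.86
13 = 13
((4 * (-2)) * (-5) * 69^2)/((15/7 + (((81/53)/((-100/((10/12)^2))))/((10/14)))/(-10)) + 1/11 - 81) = -621748512000/257151149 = -2417.83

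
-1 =-1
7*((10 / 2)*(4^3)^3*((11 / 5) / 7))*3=8650752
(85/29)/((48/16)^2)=85/261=0.33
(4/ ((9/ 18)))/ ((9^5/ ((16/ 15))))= 128/ 885735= 0.00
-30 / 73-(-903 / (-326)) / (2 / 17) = -1140183 / 47596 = -23.96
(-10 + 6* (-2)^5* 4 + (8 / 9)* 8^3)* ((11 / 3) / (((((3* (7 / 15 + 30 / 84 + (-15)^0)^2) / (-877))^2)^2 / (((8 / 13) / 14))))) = -18687628618518339124629600000000 / 6019127516671270609933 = -3104707213.26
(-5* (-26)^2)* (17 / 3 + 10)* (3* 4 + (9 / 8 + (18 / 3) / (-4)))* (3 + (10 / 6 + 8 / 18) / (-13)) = -15721030 / 9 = -1746781.11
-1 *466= -466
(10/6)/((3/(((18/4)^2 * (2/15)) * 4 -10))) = 4/9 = 0.44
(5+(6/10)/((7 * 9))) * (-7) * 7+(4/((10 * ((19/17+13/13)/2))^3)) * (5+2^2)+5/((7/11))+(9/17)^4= -22494354088489/94712814000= -237.50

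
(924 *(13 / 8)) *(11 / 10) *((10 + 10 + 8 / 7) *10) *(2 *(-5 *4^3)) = -223491840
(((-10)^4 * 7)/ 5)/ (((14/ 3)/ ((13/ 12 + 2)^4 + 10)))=260190125/ 864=301145.98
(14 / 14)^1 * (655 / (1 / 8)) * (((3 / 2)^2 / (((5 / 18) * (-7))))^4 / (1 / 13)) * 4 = 146617131726 / 300125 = 488520.22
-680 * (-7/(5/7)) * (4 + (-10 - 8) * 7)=-813008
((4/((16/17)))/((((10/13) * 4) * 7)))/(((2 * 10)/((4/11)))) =221/61600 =0.00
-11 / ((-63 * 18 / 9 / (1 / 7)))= 11 / 882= 0.01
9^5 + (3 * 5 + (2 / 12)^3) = 12757825 / 216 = 59064.00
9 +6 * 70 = 429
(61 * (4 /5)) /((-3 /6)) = -488 /5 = -97.60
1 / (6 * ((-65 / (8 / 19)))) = -4 / 3705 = -0.00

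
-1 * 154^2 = -23716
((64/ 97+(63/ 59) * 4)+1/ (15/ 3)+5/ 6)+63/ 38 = 12432241/ 1631055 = 7.62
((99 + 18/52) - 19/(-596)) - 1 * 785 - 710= -10813279/7748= -1395.62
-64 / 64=-1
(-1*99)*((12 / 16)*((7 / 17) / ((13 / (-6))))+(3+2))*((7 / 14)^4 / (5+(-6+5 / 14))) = 165319 / 3536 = 46.75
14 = 14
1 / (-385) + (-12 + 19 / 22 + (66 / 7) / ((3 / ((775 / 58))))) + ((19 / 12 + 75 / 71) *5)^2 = 237413518187 / 1157816880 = 205.05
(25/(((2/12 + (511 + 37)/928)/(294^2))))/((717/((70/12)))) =2924418000/125953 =23218.33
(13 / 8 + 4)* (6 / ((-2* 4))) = -135 / 32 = -4.22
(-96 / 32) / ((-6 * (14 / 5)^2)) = 25 / 392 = 0.06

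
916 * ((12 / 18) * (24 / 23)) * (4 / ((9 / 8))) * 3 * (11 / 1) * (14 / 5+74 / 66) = 303437824 / 1035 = 293176.64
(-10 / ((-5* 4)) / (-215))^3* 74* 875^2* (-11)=2492875 / 318028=7.84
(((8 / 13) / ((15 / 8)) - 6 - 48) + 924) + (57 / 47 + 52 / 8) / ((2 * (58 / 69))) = 64148839 / 73320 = 874.92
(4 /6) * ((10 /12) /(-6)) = -5 /54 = -0.09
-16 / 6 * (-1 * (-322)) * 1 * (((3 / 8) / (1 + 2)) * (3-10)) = 2254 / 3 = 751.33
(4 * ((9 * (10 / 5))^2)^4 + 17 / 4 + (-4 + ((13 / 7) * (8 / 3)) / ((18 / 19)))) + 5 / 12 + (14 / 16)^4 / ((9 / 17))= 34124145446007877 / 774144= 44079842311.00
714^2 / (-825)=-169932 / 275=-617.93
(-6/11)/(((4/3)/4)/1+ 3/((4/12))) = -9/154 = -0.06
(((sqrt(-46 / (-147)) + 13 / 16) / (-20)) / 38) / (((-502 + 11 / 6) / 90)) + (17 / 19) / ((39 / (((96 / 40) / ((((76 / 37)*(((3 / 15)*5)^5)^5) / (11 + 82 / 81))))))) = 9*sqrt(138) / 798266 + 58808328829 / 182524661280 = 0.32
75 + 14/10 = 382/5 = 76.40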